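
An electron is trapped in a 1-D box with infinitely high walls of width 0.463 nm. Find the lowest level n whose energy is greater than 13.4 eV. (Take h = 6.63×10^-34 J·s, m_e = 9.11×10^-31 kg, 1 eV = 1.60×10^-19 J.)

n = 3

E_1 = h²/(8m_eL²) = 2.814×10^-19 J = 1.759 eV.
Need n² > 13.4/1.759 = 7.618, i.e. n > 2.760.
The smallest integer satisfying this is n = 3.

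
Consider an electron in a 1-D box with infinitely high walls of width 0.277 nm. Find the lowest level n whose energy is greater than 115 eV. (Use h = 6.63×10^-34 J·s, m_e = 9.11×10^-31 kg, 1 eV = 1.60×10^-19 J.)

E_1 = h²/(8m_eL²) = 7.861×10^-19 J = 4.913 eV.
Need n² > 115/4.913 = 23.41, i.e. n > 4.838.
The smallest integer satisfying this is n = 5.

n = 5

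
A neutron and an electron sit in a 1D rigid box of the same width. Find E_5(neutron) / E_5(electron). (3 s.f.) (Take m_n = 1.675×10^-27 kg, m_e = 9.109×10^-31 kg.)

5.44×10^-4

E_n ∝ 1/m at fixed n and L, so the ratio is m_e/m_n = 9.109×10^-31/1.675×10^-27 = 5.44×10^-4.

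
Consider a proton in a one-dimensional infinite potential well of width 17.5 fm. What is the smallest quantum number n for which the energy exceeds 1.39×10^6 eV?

n = 2

E_1 = h²/(8m_pL²) = 1.071×10^-13 J = 6.685×10^5 eV.
Need n² > 1.39×10^6/6.685×10^5 = 2.079, i.e. n > 1.442.
The smallest integer satisfying this is n = 2.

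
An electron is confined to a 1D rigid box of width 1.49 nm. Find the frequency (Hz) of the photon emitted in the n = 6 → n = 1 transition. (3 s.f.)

f = 1.43×10^15 Hz

E_1 = h²/(8m_eL²) = 2.714×10^-20 J and ΔE = (6² − 1²)E_1 = 9.499×10^-19 J.
f = ΔE/h = 9.499×10^-19/6.626×10^-34 = 1.43×10^15 Hz.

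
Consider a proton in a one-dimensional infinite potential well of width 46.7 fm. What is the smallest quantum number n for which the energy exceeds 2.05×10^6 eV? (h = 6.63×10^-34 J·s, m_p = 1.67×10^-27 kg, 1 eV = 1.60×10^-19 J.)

n = 5

E_1 = h²/(8m_pL²) = 1.509×10^-14 J = 9.431×10^4 eV.
Need n² > 2.05×10^6/9.431×10^4 = 21.74, i.e. n > 4.663.
The smallest integer satisfying this is n = 5.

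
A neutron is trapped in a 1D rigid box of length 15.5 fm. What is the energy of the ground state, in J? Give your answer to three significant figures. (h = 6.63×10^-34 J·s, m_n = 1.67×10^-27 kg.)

E_1 = 1.37×10^-13 J

For an infinite well E_n = n²h²/(8m_nL²), so E_1 = h²/(8m_nL²) = (6.63×10^-34)²/(8·1.67×10^-27·(1.55×10^-14 m)²) = 1.369×10^-13 J.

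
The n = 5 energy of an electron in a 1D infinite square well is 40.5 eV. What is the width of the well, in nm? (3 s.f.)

L = 0.482 nm

From E_n = n²h²/(8m_eL²), L = n·h/√(8m_eE_n).
E_5 = 40.5 eV = 6.488×10^-18 J, so L = 5·6.626×10^-34/√(8·9.109×10^-31·6.488×10^-18) = 4.82×10^-10 m = 0.482 nm.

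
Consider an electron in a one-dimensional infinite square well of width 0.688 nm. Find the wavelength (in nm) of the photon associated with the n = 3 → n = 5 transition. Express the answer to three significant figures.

λ = 97.5 nm

E_1 = h²/(8m_eL²) = 1.273×10^-19 J, so ΔE = (5² − 3²)E_1 = 2.037×10^-18 J.
λ = hc/ΔE = (6.626×10^-34·2.998×10^8)/2.037×10^-18 = 9.75×10^-8 m = 97.5 nm.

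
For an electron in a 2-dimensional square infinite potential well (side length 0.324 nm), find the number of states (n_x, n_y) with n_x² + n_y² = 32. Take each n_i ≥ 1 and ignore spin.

degeneracy = 1

The level has n_x² + n_y² = 32. The ordered positive-integer solutions are (4, 4).
That gives 1 state.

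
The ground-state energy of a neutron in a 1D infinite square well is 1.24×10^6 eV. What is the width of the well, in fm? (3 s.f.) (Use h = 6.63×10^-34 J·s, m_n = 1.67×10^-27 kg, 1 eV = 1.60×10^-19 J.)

From E_n = n²h²/(8m_nL²), L = n·h/√(8m_nE_n).
E_1 = 1.24×10^6 eV = 1.984×10^-13 J, so L = 1·6.63×10^-34/√(8·1.67×10^-27·1.984×10^-13) = 1.29×10^-14 m = 12.9 fm.

L = 12.9 fm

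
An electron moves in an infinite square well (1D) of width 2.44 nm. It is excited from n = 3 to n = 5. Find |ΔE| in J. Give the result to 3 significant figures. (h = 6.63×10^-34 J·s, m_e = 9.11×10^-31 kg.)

|ΔE| = 1.62×10^-19 J

E_1 = h²/(8m_eL²) = 1.013×10^-20 J.
|ΔE| = |3² − 5²|·E_1 = 16·1.013×10^-20 J = 1.62×10^-19 J.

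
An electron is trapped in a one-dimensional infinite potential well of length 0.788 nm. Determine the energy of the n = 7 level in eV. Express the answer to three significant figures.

For an infinite well E_n = n²h²/(8m_eL²), so E_1 = h²/(8m_eL²) = (6.626×10^-34)²/(8·9.109×10^-31·(7.88×10^-10 m)²) = 9.703×10^-20 J.
Then E_7 = 7²·E_1 = 49·9.703×10^-20 J = 4.754×10^-18 J.
Converting, E_7 = 4.754×10^-18 J / (1.602×10^-19 J/eV) = 29.7 eV.

E_7 = 29.7 eV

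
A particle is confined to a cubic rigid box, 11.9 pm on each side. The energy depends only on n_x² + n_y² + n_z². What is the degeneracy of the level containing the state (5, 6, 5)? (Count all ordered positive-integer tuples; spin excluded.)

degeneracy = 15

The level has n_x² + n_y² + n_z² = 86. The ordered positive-integer solutions are (1, 2, 9), (1, 6, 7), (1, 7, 6), (1, 9, 2), (2, 1, 9), (2, 9, 1), (5, 5, 6), (5, 6, 5), (6, 1, 7), (6, 5, 5), (6, 7, 1), (7, 1, 6), (7, 6, 1), (9, 1, 2), (9, 2, 1).
That gives 15 states.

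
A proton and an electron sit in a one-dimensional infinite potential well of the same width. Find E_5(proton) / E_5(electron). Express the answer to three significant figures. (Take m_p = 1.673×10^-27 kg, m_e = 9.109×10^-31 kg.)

E_n ∝ 1/m at fixed n and L, so the ratio is m_e/m_p = 9.109×10^-31/1.673×10^-27 = 5.44×10^-4.

5.44×10^-4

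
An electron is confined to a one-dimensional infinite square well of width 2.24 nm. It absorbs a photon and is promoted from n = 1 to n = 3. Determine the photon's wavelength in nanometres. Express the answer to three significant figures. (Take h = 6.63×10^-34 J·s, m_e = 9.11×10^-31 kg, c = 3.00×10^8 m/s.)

λ = 2.07×10^3 nm

E_1 = h²/(8m_eL²) = 1.202×10^-20 J, so ΔE = (3² − 1²)E_1 = 9.616×10^-20 J.
λ = hc/ΔE = (6.63×10^-34·3.00×10^8)/9.616×10^-20 = 2.07×10^-6 m = 2.07×10^3 nm.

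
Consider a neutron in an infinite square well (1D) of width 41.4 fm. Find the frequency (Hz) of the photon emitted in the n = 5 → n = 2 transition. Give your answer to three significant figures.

E_1 = h²/(8m_nL²) = 1.912×10^-14 J and ΔE = (5² − 2²)E_1 = 4.015×10^-13 J.
f = ΔE/h = 4.015×10^-13/6.626×10^-34 = 6.06×10^20 Hz.

f = 6.06×10^20 Hz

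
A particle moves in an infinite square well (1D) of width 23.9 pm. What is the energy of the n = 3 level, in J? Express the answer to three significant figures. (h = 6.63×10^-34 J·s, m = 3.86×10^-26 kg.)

For an infinite well E_n = n²h²/(8mL²), so E_1 = h²/(8mL²) = (6.63×10^-34)²/(8·3.86×10^-26·(2.39×10^-11 m)²) = 2.492×10^-21 J.
Then E_3 = 3²·E_1 = 9·2.492×10^-21 J = 2.24×10^-20 J.

E_3 = 2.24×10^-20 J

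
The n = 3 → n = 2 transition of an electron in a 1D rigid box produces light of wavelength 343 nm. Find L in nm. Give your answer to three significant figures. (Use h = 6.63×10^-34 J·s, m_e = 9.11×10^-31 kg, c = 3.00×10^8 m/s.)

L = 0.721 nm

The photon carries ΔE = hc/λ = 6.63×10^-34·3.00×10^8/3.43×10^-7 m = 5.799×10^-19 J.
Since ΔE = (3² − 2²)E_1, E_1 = 1.160×10^-19 J, and L = h/√(8m_eE_1) = 7.21×10^-10 m = 0.721 nm.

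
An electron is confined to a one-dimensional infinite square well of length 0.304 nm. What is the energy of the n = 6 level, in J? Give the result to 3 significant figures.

For an infinite well E_n = n²h²/(8m_eL²), so E_1 = h²/(8m_eL²) = (6.626×10^-34)²/(8·9.109×10^-31·(3.04×10^-10 m)²) = 6.519×10^-19 J.
Then E_6 = 6²·E_1 = 36·6.519×10^-19 J = 2.35×10^-17 J.

E_6 = 2.35×10^-17 J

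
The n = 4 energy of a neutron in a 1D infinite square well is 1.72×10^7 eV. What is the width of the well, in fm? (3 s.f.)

From E_n = n²h²/(8m_nL²), L = n·h/√(8m_nE_n).
E_4 = 1.72×10^7 eV = 2.755×10^-12 J, so L = 4·6.626×10^-34/√(8·1.675×10^-27·2.755×10^-12) = 1.38×10^-14 m = 13.8 fm.

L = 13.8 fm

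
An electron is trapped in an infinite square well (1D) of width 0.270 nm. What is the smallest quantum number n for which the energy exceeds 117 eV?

E_1 = h²/(8m_eL²) = 8.264×10^-19 J = 5.159 eV.
Need n² > 117/5.159 = 22.68, i.e. n > 4.762.
The smallest integer satisfying this is n = 5.

n = 5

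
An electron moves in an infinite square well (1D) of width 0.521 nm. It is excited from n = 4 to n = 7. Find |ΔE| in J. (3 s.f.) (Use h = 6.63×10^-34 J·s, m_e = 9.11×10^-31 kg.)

E_1 = h²/(8m_eL²) = 2.222×10^-19 J.
|ΔE| = |4² − 7²|·E_1 = 33·2.222×10^-19 J = 7.33×10^-18 J.

|ΔE| = 7.33×10^-18 J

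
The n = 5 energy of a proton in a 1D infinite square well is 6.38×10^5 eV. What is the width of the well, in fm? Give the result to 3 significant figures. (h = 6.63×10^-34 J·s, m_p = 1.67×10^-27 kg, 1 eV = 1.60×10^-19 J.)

L = 89.8 fm

From E_n = n²h²/(8m_pL²), L = n·h/√(8m_pE_n).
E_5 = 6.38×10^5 eV = 1.021×10^-13 J, so L = 5·6.63×10^-34/√(8·1.67×10^-27·1.021×10^-13) = 8.98×10^-14 m = 89.8 fm.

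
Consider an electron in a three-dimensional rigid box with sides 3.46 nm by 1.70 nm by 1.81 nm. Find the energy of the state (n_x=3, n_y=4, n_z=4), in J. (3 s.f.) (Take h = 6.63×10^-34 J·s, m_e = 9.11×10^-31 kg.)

E = 6.74×10^-19 J

For a 3D rectangular well E = (h²/8m_e)·Σ n_i²/L_i² = (6.63×10^-34)²/(8·9.11×10^-31) · [3²/(3.46 nm)² + 4²/(1.70 nm)² + 4²/(1.81 nm)²].
Evaluating gives E = 6.74×10^-19 J.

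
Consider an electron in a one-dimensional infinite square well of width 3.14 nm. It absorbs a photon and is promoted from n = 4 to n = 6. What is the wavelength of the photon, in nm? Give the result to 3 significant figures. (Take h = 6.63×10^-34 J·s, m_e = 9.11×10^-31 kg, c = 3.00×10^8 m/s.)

E_1 = h²/(8m_eL²) = 6.117×10^-21 J, so ΔE = (6² − 4²)E_1 = 1.223×10^-19 J.
λ = hc/ΔE = (6.63×10^-34·3.00×10^8)/1.223×10^-19 = 1.63×10^-6 m = 1.63×10^3 nm.

λ = 1.63×10^3 nm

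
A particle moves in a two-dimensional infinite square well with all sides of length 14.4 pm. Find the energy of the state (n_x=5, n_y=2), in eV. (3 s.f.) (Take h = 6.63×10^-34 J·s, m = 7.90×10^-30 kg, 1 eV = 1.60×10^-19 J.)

E = 6.08×10^3 eV

For a 2D rectangular well E = (h²/8m)·Σ n_i²/L_i² = (6.63×10^-34)²/(8·7.90×10^-30) · [5²/(14.4 pm)² + 2²/(14.4 pm)²].
Evaluating gives E = 9.727×10^-16 J = 6.08×10^3 eV.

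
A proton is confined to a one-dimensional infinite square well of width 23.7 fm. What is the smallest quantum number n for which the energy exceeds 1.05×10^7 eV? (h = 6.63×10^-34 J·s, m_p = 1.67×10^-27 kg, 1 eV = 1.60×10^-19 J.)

n = 6

E_1 = h²/(8m_pL²) = 5.858×10^-14 J = 3.661×10^5 eV.
Need n² > 1.05×10^7/3.661×10^5 = 28.68, i.e. n > 5.355.
The smallest integer satisfying this is n = 6.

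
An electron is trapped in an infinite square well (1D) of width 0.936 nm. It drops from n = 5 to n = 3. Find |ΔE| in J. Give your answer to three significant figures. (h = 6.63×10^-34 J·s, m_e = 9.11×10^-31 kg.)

|ΔE| = 1.10×10^-18 J

E_1 = h²/(8m_eL²) = 6.884×10^-20 J.
|ΔE| = |5² − 3²|·E_1 = 16·6.884×10^-20 J = 1.10×10^-18 J.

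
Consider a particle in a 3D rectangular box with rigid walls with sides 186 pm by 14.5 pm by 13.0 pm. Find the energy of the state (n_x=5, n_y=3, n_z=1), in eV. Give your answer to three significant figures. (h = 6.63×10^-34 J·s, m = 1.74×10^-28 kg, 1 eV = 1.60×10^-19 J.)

E = 97.6 eV

For a 3D rectangular well E = (h²/8m)·Σ n_i²/L_i² = (6.63×10^-34)²/(8·1.74×10^-28) · [5²/(186 pm)² + 3²/(14.5 pm)² + 1²/(13.0 pm)²].
Evaluating gives E = 1.561×10^-17 J = 97.6 eV.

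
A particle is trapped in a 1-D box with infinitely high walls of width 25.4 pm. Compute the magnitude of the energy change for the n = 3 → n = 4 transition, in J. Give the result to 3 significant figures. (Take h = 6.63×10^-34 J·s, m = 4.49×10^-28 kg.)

E_1 = h²/(8mL²) = 1.897×10^-19 J.
|ΔE| = |3² − 4²|·E_1 = 7·1.897×10^-19 J = 1.33×10^-18 J.

|ΔE| = 1.33×10^-18 J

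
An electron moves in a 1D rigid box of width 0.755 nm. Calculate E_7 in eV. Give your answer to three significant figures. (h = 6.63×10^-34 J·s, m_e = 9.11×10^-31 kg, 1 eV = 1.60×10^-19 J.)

For an infinite well E_n = n²h²/(8m_eL²), so E_1 = h²/(8m_eL²) = (6.63×10^-34)²/(8·9.11×10^-31·(7.55×10^-10 m)²) = 1.058×10^-19 J.
Then E_7 = 7²·E_1 = 49·1.058×10^-19 J = 5.184×10^-18 J.
Converting, E_7 = 5.184×10^-18 J / (1.60×10^-19 J/eV) = 32.4 eV.

E_7 = 32.4 eV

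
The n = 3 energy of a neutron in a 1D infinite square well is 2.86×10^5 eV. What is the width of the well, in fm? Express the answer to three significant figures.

From E_n = n²h²/(8m_nL²), L = n·h/√(8m_nE_n).
E_3 = 2.86×10^5 eV = 4.582×10^-14 J, so L = 3·6.626×10^-34/√(8·1.675×10^-27·4.582×10^-14) = 8.02×10^-14 m = 80.2 fm.

L = 80.2 fm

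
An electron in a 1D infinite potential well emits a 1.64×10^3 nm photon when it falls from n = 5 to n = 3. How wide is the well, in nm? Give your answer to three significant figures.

The photon carries ΔE = hc/λ = 6.626×10^-34·2.998×10^8/1.64×10^-6 m = 1.211×10^-19 J.
Since ΔE = (5² − 3²)E_1, E_1 = 7.569×10^-21 J, and L = h/√(8m_eE_1) = 2.82×10^-9 m = 2.82 nm.

L = 2.82 nm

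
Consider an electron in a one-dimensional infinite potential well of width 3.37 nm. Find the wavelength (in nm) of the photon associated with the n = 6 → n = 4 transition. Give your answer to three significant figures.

E_1 = h²/(8m_eL²) = 5.305×10^-21 J, so ΔE = (6² − 4²)E_1 = 1.061×10^-19 J.
λ = hc/ΔE = (6.626×10^-34·2.998×10^8)/1.061×10^-19 = 1.87×10^-6 m = 1.87×10^3 nm.

λ = 1.87×10^3 nm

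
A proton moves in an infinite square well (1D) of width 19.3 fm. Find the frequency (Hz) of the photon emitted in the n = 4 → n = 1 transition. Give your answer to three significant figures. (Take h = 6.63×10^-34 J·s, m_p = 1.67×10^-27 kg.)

E_1 = h²/(8m_pL²) = 8.833×10^-14 J and ΔE = (4² − 1²)E_1 = 1.325×10^-12 J.
f = ΔE/h = 1.325×10^-12/6.63×10^-34 = 2.00×10^21 Hz.

f = 2.00×10^21 Hz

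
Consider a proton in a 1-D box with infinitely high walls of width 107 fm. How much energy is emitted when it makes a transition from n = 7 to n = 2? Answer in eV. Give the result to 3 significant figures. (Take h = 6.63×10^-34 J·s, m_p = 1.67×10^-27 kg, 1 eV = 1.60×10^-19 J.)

E_1 = h²/(8m_pL²) = 2.874×10^-15 J.
|ΔE| = |7² − 2²|·E_1 = 45·2.874×10^-15 J = 1.293×10^-13 J = 8.08×10^5 eV.

|ΔE| = 8.08×10^5 eV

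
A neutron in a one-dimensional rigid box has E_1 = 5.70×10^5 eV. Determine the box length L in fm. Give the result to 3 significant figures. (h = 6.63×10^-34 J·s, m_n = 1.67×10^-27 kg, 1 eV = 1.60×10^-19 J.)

From E_n = n²h²/(8m_nL²), L = n·h/√(8m_nE_n).
E_1 = 5.70×10^5 eV = 9.120×10^-14 J, so L = 1·6.63×10^-34/√(8·1.67×10^-27·9.120×10^-14) = 1.90×10^-14 m = 19.0 fm.

L = 19.0 fm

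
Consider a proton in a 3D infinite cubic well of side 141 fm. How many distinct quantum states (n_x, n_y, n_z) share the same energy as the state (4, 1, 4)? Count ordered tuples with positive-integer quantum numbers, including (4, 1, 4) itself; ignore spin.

The level has n_x² + n_y² + n_z² = 33. The ordered positive-integer solutions are (1, 4, 4), (2, 2, 5), (2, 5, 2), (4, 1, 4), (4, 4, 1), (5, 2, 2).
That gives 6 states.

degeneracy = 6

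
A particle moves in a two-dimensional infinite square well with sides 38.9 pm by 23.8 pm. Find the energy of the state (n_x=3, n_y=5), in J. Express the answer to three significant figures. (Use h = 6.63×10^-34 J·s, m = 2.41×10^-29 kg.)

For a 2D rectangular well E = (h²/8m)·Σ n_i²/L_i² = (6.63×10^-34)²/(8·2.41×10^-29) · [3²/(38.9 pm)² + 5²/(23.8 pm)²].
Evaluating gives E = 1.14×10^-16 J.

E = 1.14×10^-16 J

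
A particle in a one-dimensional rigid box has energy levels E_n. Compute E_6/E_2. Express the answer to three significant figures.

E_n ∝ n², so E_6/E_2 = 6²/2² = 36/4 = 9.00.

9.00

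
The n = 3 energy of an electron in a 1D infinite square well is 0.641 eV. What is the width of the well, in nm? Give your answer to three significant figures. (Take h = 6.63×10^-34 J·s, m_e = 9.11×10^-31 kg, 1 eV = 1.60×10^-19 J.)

L = 2.30 nm

From E_n = n²h²/(8m_eL²), L = n·h/√(8m_eE_n).
E_3 = 0.641 eV = 1.026×10^-19 J, so L = 3·6.63×10^-34/√(8·9.11×10^-31·1.026×10^-19) = 2.30×10^-9 m = 2.30 nm.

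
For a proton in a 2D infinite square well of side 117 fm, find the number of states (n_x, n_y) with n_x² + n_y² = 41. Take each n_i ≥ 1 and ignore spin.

degeneracy = 2

The level has n_x² + n_y² = 41. The ordered positive-integer solutions are (4, 5), (5, 4).
That gives 2 states.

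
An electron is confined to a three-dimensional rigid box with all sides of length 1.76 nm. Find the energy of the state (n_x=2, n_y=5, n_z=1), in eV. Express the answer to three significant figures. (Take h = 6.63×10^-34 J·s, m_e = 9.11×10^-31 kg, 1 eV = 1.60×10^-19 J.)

E = 3.65 eV

For a 3D rectangular well E = (h²/8m_e)·Σ n_i²/L_i² = (6.63×10^-34)²/(8·9.11×10^-31) · [2²/(1.76 nm)² + 5²/(1.76 nm)² + 1²/(1.76 nm)²].
Evaluating gives E = 5.841×10^-19 J = 3.65 eV.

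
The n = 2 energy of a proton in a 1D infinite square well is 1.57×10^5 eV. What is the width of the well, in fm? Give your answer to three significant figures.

L = 72.2 fm

From E_n = n²h²/(8m_pL²), L = n·h/√(8m_pE_n).
E_2 = 1.57×10^5 eV = 2.515×10^-14 J, so L = 2·6.626×10^-34/√(8·1.673×10^-27·2.515×10^-14) = 7.22×10^-14 m = 72.2 fm.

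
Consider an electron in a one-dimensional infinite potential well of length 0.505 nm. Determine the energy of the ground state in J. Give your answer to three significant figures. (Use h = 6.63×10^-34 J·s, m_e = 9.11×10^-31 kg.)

For an infinite well E_n = n²h²/(8m_eL²), so E_1 = h²/(8m_eL²) = (6.63×10^-34)²/(8·9.11×10^-31·(5.05×10^-10 m)²) = 2.365×10^-19 J.

E_1 = 2.37×10^-19 J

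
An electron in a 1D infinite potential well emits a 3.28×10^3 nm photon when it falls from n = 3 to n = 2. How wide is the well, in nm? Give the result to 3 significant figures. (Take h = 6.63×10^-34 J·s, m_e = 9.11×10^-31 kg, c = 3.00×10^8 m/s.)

L = 2.23 nm

The photon carries ΔE = hc/λ = 6.63×10^-34·3.00×10^8/3.28×10^-6 m = 6.064×10^-20 J.
Since ΔE = (3² − 2²)E_1, E_1 = 1.213×10^-20 J, and L = h/√(8m_eE_1) = 2.23×10^-9 m = 2.23 nm.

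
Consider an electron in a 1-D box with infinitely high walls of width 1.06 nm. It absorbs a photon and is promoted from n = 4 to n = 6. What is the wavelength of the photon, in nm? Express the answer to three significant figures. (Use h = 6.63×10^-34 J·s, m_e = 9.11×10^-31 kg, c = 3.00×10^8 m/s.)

E_1 = h²/(8m_eL²) = 5.368×10^-20 J, so ΔE = (6² − 4²)E_1 = 1.074×10^-18 J.
λ = hc/ΔE = (6.63×10^-34·3.00×10^8)/1.074×10^-18 = 1.85×10^-7 m = 185 nm.

λ = 185 nm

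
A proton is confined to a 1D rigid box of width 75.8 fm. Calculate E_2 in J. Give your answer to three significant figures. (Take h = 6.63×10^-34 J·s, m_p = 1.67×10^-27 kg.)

For an infinite well E_n = n²h²/(8m_pL²), so E_1 = h²/(8m_pL²) = (6.63×10^-34)²/(8·1.67×10^-27·(7.58×10^-14 m)²) = 5.726×10^-15 J.
Then E_2 = 2²·E_1 = 4·5.726×10^-15 J = 2.29×10^-14 J.

E_2 = 2.29×10^-14 J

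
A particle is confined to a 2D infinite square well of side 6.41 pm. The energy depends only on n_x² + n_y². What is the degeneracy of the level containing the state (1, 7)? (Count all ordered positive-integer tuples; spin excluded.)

degeneracy = 3

The level has n_x² + n_y² = 50. The ordered positive-integer solutions are (1, 7), (5, 5), (7, 1).
That gives 3 states.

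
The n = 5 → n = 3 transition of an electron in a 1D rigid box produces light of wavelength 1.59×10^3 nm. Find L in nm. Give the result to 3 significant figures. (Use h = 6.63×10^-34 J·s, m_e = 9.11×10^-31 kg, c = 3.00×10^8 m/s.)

L = 2.78 nm

The photon carries ΔE = hc/λ = 6.63×10^-34·3.00×10^8/1.59×10^-6 m = 1.251×10^-19 J.
Since ΔE = (5² − 3²)E_1, E_1 = 7.819×10^-21 J, and L = h/√(8m_eE_1) = 2.78×10^-9 m = 2.78 nm.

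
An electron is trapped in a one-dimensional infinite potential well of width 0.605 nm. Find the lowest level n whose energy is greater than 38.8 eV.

E_1 = h²/(8m_eL²) = 1.646×10^-19 J = 1.027 eV.
Need n² > 38.8/1.027 = 37.78, i.e. n > 6.147.
The smallest integer satisfying this is n = 7.

n = 7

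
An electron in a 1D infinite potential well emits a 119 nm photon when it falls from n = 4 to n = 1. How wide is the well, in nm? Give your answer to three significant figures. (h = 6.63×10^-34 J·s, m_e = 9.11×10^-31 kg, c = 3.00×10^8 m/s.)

The photon carries ΔE = hc/λ = 6.63×10^-34·3.00×10^8/1.19×10^-7 m = 1.671×10^-18 J.
Since ΔE = (4² − 1²)E_1, E_1 = 1.114×10^-19 J, and L = h/√(8m_eE_1) = 7.36×10^-10 m = 0.736 nm.

L = 0.736 nm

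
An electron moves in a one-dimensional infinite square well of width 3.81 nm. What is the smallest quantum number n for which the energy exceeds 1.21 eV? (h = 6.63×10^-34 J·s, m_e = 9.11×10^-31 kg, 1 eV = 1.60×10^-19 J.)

n = 7

E_1 = h²/(8m_eL²) = 4.155×10^-21 J = 0.02597 eV.
Need n² > 1.21/0.02597 = 46.59, i.e. n > 6.826.
The smallest integer satisfying this is n = 7.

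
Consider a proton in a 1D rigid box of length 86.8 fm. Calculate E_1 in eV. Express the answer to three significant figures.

For an infinite well E_n = n²h²/(8m_pL²), so E_1 = h²/(8m_pL²) = (6.626×10^-34)²/(8·1.673×10^-27·(8.68×10^-14 m)²) = 4.354×10^-15 J.
Converting, E_1 = 4.354×10^-15 J / (1.602×10^-19 J/eV) = 2.72×10^4 eV.

E_1 = 2.72×10^4 eV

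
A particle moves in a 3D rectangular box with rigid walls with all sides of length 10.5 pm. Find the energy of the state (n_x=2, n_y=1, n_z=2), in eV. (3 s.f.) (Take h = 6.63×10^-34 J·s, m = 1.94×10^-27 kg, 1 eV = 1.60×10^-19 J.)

For a 3D rectangular well E = (h²/8m)·Σ n_i²/L_i² = (6.63×10^-34)²/(8·1.94×10^-27) · [2²/(10.5 pm)² + 1²/(10.5 pm)² + 2²/(10.5 pm)²].
Evaluating gives E = 2.312×10^-18 J = 14.5 eV.

E = 14.5 eV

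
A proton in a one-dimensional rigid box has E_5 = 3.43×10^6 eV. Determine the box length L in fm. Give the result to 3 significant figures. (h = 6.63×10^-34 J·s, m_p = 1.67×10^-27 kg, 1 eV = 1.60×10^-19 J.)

From E_n = n²h²/(8m_pL²), L = n·h/√(8m_pE_n).
E_5 = 3.43×10^6 eV = 5.488×10^-13 J, so L = 5·6.63×10^-34/√(8·1.67×10^-27·5.488×10^-13) = 3.87×10^-14 m = 38.7 fm.

L = 38.7 fm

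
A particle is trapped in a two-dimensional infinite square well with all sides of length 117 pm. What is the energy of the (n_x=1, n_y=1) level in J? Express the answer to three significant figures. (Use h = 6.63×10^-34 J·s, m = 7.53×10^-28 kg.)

E = 1.07×10^-20 J

For a 2D rectangular well E = (h²/8m)·Σ n_i²/L_i² = (6.63×10^-34)²/(8·7.53×10^-28) · [1²/(117 pm)² + 1²/(117 pm)²].
Evaluating gives E = 1.07×10^-20 J.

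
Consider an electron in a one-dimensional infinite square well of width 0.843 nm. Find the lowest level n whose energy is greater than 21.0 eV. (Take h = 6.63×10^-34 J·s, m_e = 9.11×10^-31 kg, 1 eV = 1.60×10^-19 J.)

n = 7

E_1 = h²/(8m_eL²) = 8.487×10^-20 J = 0.5304 eV.
Need n² > 21.0/0.5304 = 39.59, i.e. n > 6.292.
The smallest integer satisfying this is n = 7.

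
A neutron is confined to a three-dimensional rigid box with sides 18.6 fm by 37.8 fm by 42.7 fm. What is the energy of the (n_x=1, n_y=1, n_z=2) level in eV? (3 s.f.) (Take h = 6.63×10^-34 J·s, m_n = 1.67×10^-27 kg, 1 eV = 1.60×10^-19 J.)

For a 3D rectangular well E = (h²/8m_n)·Σ n_i²/L_i² = (6.63×10^-34)²/(8·1.67×10^-27) · [1²/(18.6 fm)² + 1²/(37.8 fm)² + 2²/(42.7 fm)²].
Evaluating gives E = 1.903×10^-13 J = 1.19×10^6 eV.

E = 1.19×10^6 eV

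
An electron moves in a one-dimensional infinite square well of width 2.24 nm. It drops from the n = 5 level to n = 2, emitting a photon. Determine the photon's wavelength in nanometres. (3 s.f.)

E_1 = h²/(8m_eL²) = 1.201×10^-20 J, so ΔE = (5² − 2²)E_1 = 2.522×10^-19 J.
λ = hc/ΔE = (6.626×10^-34·2.998×10^8)/2.522×10^-19 = 7.88×10^-7 m = 788 nm.

λ = 788 nm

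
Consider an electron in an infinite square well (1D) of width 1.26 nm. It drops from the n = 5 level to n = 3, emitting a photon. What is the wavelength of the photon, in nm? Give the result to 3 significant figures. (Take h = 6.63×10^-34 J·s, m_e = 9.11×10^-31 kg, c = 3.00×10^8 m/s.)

E_1 = h²/(8m_eL²) = 3.799×10^-20 J, so ΔE = (5² − 3²)E_1 = 6.078×10^-19 J.
λ = hc/ΔE = (6.63×10^-34·3.00×10^8)/6.078×10^-19 = 3.27×10^-7 m = 327 nm.

λ = 327 nm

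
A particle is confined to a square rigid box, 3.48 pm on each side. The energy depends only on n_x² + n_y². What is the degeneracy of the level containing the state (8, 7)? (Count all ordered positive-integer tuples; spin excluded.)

degeneracy = 2

The level has n_x² + n_y² = 113. The ordered positive-integer solutions are (7, 8), (8, 7).
That gives 2 states.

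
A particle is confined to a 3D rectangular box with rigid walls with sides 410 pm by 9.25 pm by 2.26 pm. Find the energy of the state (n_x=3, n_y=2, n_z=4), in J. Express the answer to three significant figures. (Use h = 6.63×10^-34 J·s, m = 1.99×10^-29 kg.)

E = 8.78×10^-15 J

For a 3D rectangular well E = (h²/8m)·Σ n_i²/L_i² = (6.63×10^-34)²/(8·1.99×10^-29) · [3²/(410 pm)² + 2²/(9.25 pm)² + 4²/(2.26 pm)²].
Evaluating gives E = 8.78×10^-15 J.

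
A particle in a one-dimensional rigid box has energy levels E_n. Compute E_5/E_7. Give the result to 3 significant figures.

E_n ∝ n², so E_5/E_7 = 5²/7² = 25/49 = 0.510.

0.510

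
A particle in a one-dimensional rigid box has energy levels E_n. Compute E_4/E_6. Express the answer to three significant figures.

E_n ∝ n², so E_4/E_6 = 4²/6² = 16/36 = 0.444.

0.444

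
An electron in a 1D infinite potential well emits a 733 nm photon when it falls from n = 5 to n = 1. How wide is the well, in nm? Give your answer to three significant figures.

L = 2.31 nm

The photon carries ΔE = hc/λ = 6.626×10^-34·2.998×10^8/7.33×10^-7 m = 2.710×10^-19 J.
Since ΔE = (5² − 1²)E_1, E_1 = 1.129×10^-20 J, and L = h/√(8m_eE_1) = 2.31×10^-9 m = 2.31 nm.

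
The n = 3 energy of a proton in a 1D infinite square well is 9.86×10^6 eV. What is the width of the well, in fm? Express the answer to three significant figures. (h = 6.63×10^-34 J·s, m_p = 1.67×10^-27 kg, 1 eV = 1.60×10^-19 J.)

L = 13.7 fm

From E_n = n²h²/(8m_pL²), L = n·h/√(8m_pE_n).
E_3 = 9.86×10^6 eV = 1.578×10^-12 J, so L = 3·6.63×10^-34/√(8·1.67×10^-27·1.578×10^-12) = 1.37×10^-14 m = 13.7 fm.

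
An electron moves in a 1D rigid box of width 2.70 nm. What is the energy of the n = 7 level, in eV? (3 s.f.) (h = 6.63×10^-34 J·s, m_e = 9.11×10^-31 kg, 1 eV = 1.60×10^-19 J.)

For an infinite well E_n = n²h²/(8m_eL²), so E_1 = h²/(8m_eL²) = (6.63×10^-34)²/(8·9.11×10^-31·(2.70×10^-9 m)²) = 8.274×10^-21 J.
Then E_7 = 7²·E_1 = 49·8.274×10^-21 J = 4.054×10^-19 J.
Converting, E_7 = 4.054×10^-19 J / (1.60×10^-19 J/eV) = 2.53 eV.

E_7 = 2.53 eV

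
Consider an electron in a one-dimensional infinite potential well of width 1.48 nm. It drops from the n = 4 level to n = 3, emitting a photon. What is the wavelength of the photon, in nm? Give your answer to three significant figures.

E_1 = h²/(8m_eL²) = 2.751×10^-20 J, so ΔE = (4² − 3²)E_1 = 1.926×10^-19 J.
λ = hc/ΔE = (6.626×10^-34·2.998×10^8)/1.926×10^-19 = 1.03×10^-6 m = 1.03×10^3 nm.

λ = 1.03×10^3 nm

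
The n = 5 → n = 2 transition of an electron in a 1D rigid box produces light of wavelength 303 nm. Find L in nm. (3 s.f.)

The photon carries ΔE = hc/λ = 6.626×10^-34·2.998×10^8/3.03×10^-7 m = 6.556×10^-19 J.
Since ΔE = (5² − 2²)E_1, E_1 = 3.122×10^-20 J, and L = h/√(8m_eE_1) = 1.39×10^-9 m = 1.39 nm.

L = 1.39 nm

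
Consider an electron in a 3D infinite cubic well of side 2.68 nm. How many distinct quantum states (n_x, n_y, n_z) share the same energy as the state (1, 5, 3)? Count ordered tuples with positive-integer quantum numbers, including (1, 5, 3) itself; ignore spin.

degeneracy = 6

The level has n_x² + n_y² + n_z² = 35. The ordered positive-integer solutions are (1, 3, 5), (1, 5, 3), (3, 1, 5), (3, 5, 1), (5, 1, 3), (5, 3, 1).
That gives 6 states.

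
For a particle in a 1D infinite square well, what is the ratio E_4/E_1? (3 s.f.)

E_n ∝ n², so E_4/E_1 = 4²/1² = 16/1 = 16.0.

16.0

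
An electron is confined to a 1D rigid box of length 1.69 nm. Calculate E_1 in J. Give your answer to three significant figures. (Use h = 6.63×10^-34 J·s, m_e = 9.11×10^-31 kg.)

For an infinite well E_n = n²h²/(8m_eL²), so E_1 = h²/(8m_eL²) = (6.63×10^-34)²/(8·9.11×10^-31·(1.69×10^-9 m)²) = 2.112×10^-20 J.

E_1 = 2.11×10^-20 J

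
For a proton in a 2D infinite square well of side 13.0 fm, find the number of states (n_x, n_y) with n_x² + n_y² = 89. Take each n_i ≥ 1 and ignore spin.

degeneracy = 2

The level has n_x² + n_y² = 89. The ordered positive-integer solutions are (5, 8), (8, 5).
That gives 2 states.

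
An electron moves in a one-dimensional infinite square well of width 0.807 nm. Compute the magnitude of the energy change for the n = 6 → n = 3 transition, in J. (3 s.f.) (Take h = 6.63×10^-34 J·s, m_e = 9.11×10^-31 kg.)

|ΔE| = 2.50×10^-18 J

E_1 = h²/(8m_eL²) = 9.261×10^-20 J.
|ΔE| = |6² − 3²|·E_1 = 27·9.261×10^-20 J = 2.50×10^-18 J.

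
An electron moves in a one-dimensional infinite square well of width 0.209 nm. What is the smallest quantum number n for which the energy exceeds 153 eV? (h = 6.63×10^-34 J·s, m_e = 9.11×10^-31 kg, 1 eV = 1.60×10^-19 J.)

E_1 = h²/(8m_eL²) = 1.381×10^-18 J = 8.631 eV.
Need n² > 153/8.631 = 17.73, i.e. n > 4.211.
The smallest integer satisfying this is n = 5.

n = 5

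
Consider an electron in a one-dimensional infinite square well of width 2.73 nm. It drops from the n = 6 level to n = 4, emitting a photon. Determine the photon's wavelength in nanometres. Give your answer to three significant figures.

E_1 = h²/(8m_eL²) = 8.084×10^-21 J, so ΔE = (6² − 4²)E_1 = 1.617×10^-19 J.
λ = hc/ΔE = (6.626×10^-34·2.998×10^8)/1.617×10^-19 = 1.23×10^-6 m = 1.23×10^3 nm.

λ = 1.23×10^3 nm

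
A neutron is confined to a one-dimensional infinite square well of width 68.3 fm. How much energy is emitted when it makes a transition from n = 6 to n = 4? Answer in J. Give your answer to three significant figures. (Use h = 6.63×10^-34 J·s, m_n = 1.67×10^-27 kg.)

E_1 = h²/(8m_nL²) = 7.053×10^-15 J.
|ΔE| = |6² − 4²|·E_1 = 20·7.053×10^-15 J = 1.41×10^-13 J.

|ΔE| = 1.41×10^-13 J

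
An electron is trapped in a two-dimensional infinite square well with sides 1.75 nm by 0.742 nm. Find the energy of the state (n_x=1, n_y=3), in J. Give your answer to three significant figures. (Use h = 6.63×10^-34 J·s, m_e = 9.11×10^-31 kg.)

E = 1.01×10^-18 J

For a 2D rectangular well E = (h²/8m_e)·Σ n_i²/L_i² = (6.63×10^-34)²/(8·9.11×10^-31) · [1²/(1.75 nm)² + 3²/(0.742 nm)²].
Evaluating gives E = 1.01×10^-18 J.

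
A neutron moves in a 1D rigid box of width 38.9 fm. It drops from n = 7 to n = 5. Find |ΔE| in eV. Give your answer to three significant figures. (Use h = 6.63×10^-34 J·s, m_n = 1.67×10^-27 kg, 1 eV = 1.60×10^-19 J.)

|ΔE| = 3.26×10^6 eV

E_1 = h²/(8m_nL²) = 2.174×10^-14 J.
|ΔE| = |7² − 5²|·E_1 = 24·2.174×10^-14 J = 5.218×10^-13 J = 3.26×10^6 eV.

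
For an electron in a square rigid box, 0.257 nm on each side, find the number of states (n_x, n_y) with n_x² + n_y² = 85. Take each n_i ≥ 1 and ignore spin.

degeneracy = 4

The level has n_x² + n_y² = 85. The ordered positive-integer solutions are (2, 9), (6, 7), (7, 6), (9, 2).
That gives 4 states.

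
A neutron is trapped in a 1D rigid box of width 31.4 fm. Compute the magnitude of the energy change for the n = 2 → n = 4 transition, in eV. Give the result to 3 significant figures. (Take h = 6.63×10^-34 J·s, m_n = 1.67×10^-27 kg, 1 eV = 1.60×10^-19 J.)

|ΔE| = 2.50×10^6 eV

E_1 = h²/(8m_nL²) = 3.337×10^-14 J.
|ΔE| = |2² − 4²|·E_1 = 12·3.337×10^-14 J = 4.004×10^-13 J = 2.50×10^6 eV.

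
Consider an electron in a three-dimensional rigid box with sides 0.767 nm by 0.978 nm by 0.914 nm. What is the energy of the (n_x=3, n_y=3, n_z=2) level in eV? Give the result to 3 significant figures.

E = 11.1 eV

For a 3D rectangular well E = (h²/8m_e)·Σ n_i²/L_i² = (6.626×10^-34)²/(8·9.109×10^-31) · [3²/(0.767 nm)² + 3²/(0.978 nm)² + 2²/(0.914 nm)²].
Evaluating gives E = 1.777×10^-18 J = 11.1 eV.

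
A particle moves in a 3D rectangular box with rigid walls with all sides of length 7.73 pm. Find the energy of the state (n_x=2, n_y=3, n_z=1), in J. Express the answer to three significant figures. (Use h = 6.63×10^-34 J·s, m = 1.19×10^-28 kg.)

E = 1.08×10^-16 J

For a 3D rectangular well E = (h²/8m)·Σ n_i²/L_i² = (6.63×10^-34)²/(8·1.19×10^-28) · [2²/(7.73 pm)² + 3²/(7.73 pm)² + 1²/(7.73 pm)²].
Evaluating gives E = 1.08×10^-16 J.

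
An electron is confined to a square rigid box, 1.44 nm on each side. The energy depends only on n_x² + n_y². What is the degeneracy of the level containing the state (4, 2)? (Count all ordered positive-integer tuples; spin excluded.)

degeneracy = 2

The level has n_x² + n_y² = 20. The ordered positive-integer solutions are (2, 4), (4, 2).
That gives 2 states.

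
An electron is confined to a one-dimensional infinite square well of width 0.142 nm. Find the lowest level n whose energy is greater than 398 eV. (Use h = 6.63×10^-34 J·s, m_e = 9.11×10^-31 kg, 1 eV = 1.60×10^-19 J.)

E_1 = h²/(8m_eL²) = 2.991×10^-18 J = 18.69 eV.
Need n² > 398/18.69 = 21.29, i.e. n > 4.614.
The smallest integer satisfying this is n = 5.

n = 5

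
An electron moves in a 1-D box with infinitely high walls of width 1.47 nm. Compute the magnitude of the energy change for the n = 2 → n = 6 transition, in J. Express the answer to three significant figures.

|ΔE| = 8.92×10^-19 J

E_1 = h²/(8m_eL²) = 2.788×10^-20 J.
|ΔE| = |2² − 6²|·E_1 = 32·2.788×10^-20 J = 8.92×10^-19 J.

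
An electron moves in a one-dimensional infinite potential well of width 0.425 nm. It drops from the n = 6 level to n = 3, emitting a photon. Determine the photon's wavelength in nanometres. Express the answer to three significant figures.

E_1 = h²/(8m_eL²) = 3.336×10^-19 J, so ΔE = (6² − 3²)E_1 = 9.007×10^-18 J.
λ = hc/ΔE = (6.626×10^-34·2.998×10^8)/9.007×10^-18 = 2.21×10^-8 m = 22.1 nm.

λ = 22.1 nm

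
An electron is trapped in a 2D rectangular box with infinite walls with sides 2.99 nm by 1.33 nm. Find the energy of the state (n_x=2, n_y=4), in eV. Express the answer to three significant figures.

E = 3.57 eV

For a 2D rectangular well E = (h²/8m_e)·Σ n_i²/L_i² = (6.626×10^-34)²/(8·9.109×10^-31) · [2²/(2.99 nm)² + 4²/(1.33 nm)²].
Evaluating gives E = 5.719×10^-19 J = 3.57 eV.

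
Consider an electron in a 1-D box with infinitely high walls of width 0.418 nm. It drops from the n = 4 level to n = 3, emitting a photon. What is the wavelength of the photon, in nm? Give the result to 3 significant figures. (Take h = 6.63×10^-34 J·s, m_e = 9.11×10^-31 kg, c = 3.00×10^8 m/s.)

λ = 82.3 nm

E_1 = h²/(8m_eL²) = 3.452×10^-19 J, so ΔE = (4² − 3²)E_1 = 2.416×10^-18 J.
λ = hc/ΔE = (6.63×10^-34·3.00×10^8)/2.416×10^-18 = 8.23×10^-8 m = 82.3 nm.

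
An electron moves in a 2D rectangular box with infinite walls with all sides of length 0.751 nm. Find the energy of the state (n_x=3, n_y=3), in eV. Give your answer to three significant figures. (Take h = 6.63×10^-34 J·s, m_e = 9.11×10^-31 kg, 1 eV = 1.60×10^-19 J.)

For a 2D rectangular well E = (h²/8m_e)·Σ n_i²/L_i² = (6.63×10^-34)²/(8·9.11×10^-31) · [3²/(0.751 nm)² + 3²/(0.751 nm)²].
Evaluating gives E = 1.925×10^-18 J = 12.0 eV.

E = 12.0 eV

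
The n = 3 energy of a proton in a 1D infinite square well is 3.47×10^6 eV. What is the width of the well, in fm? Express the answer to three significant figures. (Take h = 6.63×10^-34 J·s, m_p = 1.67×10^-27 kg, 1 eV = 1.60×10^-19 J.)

From E_n = n²h²/(8m_pL²), L = n·h/√(8m_pE_n).
E_3 = 3.47×10^6 eV = 5.552×10^-13 J, so L = 3·6.63×10^-34/√(8·1.67×10^-27·5.552×10^-13) = 2.31×10^-14 m = 23.1 fm.

L = 23.1 fm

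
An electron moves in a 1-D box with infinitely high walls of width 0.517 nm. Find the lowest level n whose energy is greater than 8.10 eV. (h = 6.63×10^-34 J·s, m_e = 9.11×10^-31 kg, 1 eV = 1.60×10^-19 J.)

E_1 = h²/(8m_eL²) = 2.257×10^-19 J = 1.411 eV.
Need n² > 8.10/1.411 = 5.741, i.e. n > 2.396.
The smallest integer satisfying this is n = 3.

n = 3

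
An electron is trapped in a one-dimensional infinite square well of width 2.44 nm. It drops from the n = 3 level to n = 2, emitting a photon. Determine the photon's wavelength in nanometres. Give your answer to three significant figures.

E_1 = h²/(8m_eL²) = 1.012×10^-20 J, so ΔE = (3² − 2²)E_1 = 5.060×10^-20 J.
λ = hc/ΔE = (6.626×10^-34·2.998×10^8)/5.060×10^-20 = 3.93×10^-6 m = 3.93×10^3 nm.

λ = 3.93×10^3 nm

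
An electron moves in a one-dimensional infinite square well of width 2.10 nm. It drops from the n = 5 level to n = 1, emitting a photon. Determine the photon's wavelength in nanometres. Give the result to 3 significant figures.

λ = 606 nm

E_1 = h²/(8m_eL²) = 1.366×10^-20 J, so ΔE = (5² − 1²)E_1 = 3.278×10^-19 J.
λ = hc/ΔE = (6.626×10^-34·2.998×10^8)/3.278×10^-19 = 6.06×10^-7 m = 606 nm.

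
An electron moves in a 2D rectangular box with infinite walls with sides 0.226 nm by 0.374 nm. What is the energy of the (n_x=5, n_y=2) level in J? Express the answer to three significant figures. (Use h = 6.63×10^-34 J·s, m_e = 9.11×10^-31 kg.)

For a 2D rectangular well E = (h²/8m_e)·Σ n_i²/L_i² = (6.63×10^-34)²/(8·9.11×10^-31) · [5²/(0.226 nm)² + 2²/(0.374 nm)²].
Evaluating gives E = 3.12×10^-17 J.

E = 3.12×10^-17 J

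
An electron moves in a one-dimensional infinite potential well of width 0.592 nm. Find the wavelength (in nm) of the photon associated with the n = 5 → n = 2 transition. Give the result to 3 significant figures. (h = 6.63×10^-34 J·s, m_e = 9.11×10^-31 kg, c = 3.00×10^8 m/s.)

E_1 = h²/(8m_eL²) = 1.721×10^-19 J, so ΔE = (5² − 2²)E_1 = 3.614×10^-18 J.
λ = hc/ΔE = (6.63×10^-34·3.00×10^8)/3.614×10^-18 = 5.50×10^-8 m = 55.0 nm.

λ = 55.0 nm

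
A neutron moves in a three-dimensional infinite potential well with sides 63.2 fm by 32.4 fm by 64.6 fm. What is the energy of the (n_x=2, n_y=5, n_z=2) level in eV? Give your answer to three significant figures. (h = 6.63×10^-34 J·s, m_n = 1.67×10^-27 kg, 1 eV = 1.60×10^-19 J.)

For a 3D rectangular well E = (h²/8m_n)·Σ n_i²/L_i² = (6.63×10^-34)²/(8·1.67×10^-27) · [2²/(63.2 fm)² + 5²/(32.4 fm)² + 2²/(64.6 fm)²].
Evaluating gives E = 8.480×10^-13 J = 5.30×10^6 eV.

E = 5.30×10^6 eV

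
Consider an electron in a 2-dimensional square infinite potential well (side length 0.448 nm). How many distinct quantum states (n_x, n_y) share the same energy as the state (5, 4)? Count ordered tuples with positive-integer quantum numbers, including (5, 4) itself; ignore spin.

The level has n_x² + n_y² = 41. The ordered positive-integer solutions are (4, 5), (5, 4).
That gives 2 states.

degeneracy = 2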